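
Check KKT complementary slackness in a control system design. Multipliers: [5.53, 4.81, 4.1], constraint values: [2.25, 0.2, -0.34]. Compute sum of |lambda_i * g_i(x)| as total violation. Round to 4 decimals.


KKT complementary slackness check:
lambda_1 * g_1 = 5.53 * 2.25 = 12.4425
lambda_2 * g_2 = 4.81 * 0.2 = 0.962
lambda_3 * g_3 = 4.1 * -0.34 = -1.394
Total violation = 12.4425 + 0.962 + 1.394 = 14.7985


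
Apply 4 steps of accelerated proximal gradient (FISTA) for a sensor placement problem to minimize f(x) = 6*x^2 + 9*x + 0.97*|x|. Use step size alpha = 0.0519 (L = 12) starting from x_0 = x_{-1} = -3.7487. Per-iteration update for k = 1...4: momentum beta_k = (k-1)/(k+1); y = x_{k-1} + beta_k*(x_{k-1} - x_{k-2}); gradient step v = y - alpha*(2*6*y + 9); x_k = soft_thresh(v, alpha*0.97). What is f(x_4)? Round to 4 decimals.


FISTA on f(x) = 6*x^2 + 9*x + 0.97*|x|
L = 12, alpha = 0.0519
Iteration 1: beta = 0.0, y = -3.7487 + 0.0*(-3.7487 + 3.7487) = -3.7487
  grad(y) = -35.9844, v = y - alpha*grad = -1.8811
  prox(v) = soft_thresh(-1.8811, 0.0503) = -1.8308
Iteration 2: beta = 0.3333, y = -1.8308 + 0.3333*(-1.8308 + 3.7487) = -1.1915
  grad(y) = -5.2975, v = y - alpha*grad = -0.9165
  prox(v) = soft_thresh(-0.9165, 0.0503) = -0.8662
Iteration 3: beta = 0.5, y = -0.8662 + 0.5*(-0.8662 + 1.8308) = -0.3839
  grad(y) = 4.3935, v = y - alpha*grad = -0.6119
  prox(v) = soft_thresh(-0.6119, 0.0503) = -0.5616
Iteration 4: beta = 0.6, y = -0.5616 + 0.6*(-0.5616 + 0.8662) = -0.3788
  grad(y) = 4.4546, v = y - alpha*grad = -0.61
  prox(v) = soft_thresh(-0.61, 0.0503) = -0.5596
f(x_4) = 6*(-0.5596)^2 + 9*(-0.5596) + 0.97*|-0.5596| = -2.6147


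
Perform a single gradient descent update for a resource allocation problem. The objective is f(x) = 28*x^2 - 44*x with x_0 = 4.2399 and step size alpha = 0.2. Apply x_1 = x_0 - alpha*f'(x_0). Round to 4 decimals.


We compute the gradient at x_0 and apply the update.
f'(x) = 56*x - 44
f'(4.2399) = 56*4.2399 - 44 = 193.4344
x_1 = 4.2399 - 0.2*193.4344 = -34.447


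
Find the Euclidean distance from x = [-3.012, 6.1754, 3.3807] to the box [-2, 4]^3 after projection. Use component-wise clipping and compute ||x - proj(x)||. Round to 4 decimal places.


Project each component onto [-2, 4].
clip(-3.012) = -2.0, clip(6.1754) = 4.0, clip(3.3807) = 3.3807
Projection = [-2.0, 4.0, 3.3807]
Squared diffs: [1.0241, 4.7324, 0.0]
Distance = sqrt(5.7565) = 2.3993


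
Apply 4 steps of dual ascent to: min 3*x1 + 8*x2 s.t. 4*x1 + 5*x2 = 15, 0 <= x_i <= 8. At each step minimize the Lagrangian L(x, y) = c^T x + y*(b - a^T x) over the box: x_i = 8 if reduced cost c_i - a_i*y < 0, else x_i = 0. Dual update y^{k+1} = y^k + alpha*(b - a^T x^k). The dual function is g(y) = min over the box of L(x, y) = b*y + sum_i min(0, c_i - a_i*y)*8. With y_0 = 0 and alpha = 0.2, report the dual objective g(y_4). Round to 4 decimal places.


Dual ascent for LP: min 3*x1 + 8*x2, 4*x1 + 5*x2 = 15, 0 <= x_i <= 8
Step 1: y^k = 0.0, reduced costs: (3.0, 8.0)
  x^k = (0.0, 0.0), subgradient = b - a^T x = 15.0
  y^{k+1} = 0.0 + 0.2*15.0 = 3.0
Step 2: y^k = 3.0, reduced costs: (-9.0, -7.0)
  x^k = (8.0, 8.0), subgradient = b - a^T x = -57.0
  y^{k+1} = 3.0 + 0.2*-57.0 = -8.4
Step 3: y^k = -8.4, reduced costs: (36.6, 50.0)
  x^k = (0.0, 0.0), subgradient = b - a^T x = 15.0
  y^{k+1} = -8.4 + 0.2*15.0 = -5.4
Step 4: y^k = -5.4, reduced costs: (24.6, 35.0)
  x^k = (0.0, 0.0), subgradient = b - a^T x = 15.0
  y^{k+1} = -5.4 + 0.2*15.0 = -2.4
Dual objective at y_4 = -2.4: reduced costs (12.6, 20.0), box minimizer x = (0.0, 0.0)
g(y_4) = b*y + (c1 - a1*y)*x1 + (c2 - a2*y)*x2 = 15*(-2.4) + 12.6*0.0 + 20.0*0.0 = -36.0 + 0.0 + 0.0 = -36.0


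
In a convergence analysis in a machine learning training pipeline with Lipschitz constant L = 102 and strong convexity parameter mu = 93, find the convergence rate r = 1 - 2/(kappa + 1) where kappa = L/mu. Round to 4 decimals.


Step 1: Compute the condition number.
kappa = L/mu = 102/93 = 1.0968
Step 2: Compute the convergence rate.
r = 1 - 2/(kappa + 1) = 1 - 2*mu/(L + mu) = (L - mu)/(L + mu) = 9/195 = 0.0462


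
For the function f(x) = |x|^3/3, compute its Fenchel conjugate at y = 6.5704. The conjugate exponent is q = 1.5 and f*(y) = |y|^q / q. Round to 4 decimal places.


The conjugate exponent q satisfies 1/p + 1/q = 1.
p = 3, so q = 3/(3 - 1) = 1.5
|y|^q = 6.5704^1.5 = 16.8418
f*(6.5704) = 16.8418 / 1.5 = 11.2278


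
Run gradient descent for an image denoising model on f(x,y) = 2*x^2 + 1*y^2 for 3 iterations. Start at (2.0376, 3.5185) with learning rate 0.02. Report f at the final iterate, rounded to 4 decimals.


Gradient descent on f(x,y) = 2*x^2 + 1*y^2.
Starting point: (2.0376, 3.5185), alpha = 0.02
Step 1: grad_x = 2*2*2.0376 = 8.1504, grad_y = 2*1*3.5185 = 7.037
  x_1 = 2.0376 - 0.02*8.1504 = 1.8746
  y_1 = 3.5185 - 0.02*7.037 = 3.3778
Step 2: grad_x = 2*2*1.8746 = 7.4984, grad_y = 2*1*3.3778 = 6.7555
  x_2 = 1.8746 - 0.02*7.4984 = 1.7246
  y_2 = 3.3778 - 0.02*6.7555 = 3.2426
Step 3: grad_x = 2*2*1.7246 = 6.8985, grad_y = 2*1*3.2426 = 6.4853
  x_3 = 1.7246 - 0.02*6.8985 = 1.5867
  y_3 = 3.2426 - 0.02*6.4853 = 3.1129
f(1.5867, 3.1129) = 2*1.5867^2 + 1*3.1129^2 = 14.7254


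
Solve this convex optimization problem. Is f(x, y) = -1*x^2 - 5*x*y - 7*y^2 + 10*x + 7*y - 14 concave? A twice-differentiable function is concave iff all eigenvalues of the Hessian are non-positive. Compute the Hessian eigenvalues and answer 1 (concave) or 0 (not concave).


The Hessian of f(x,y) = -1*x^2 - 5*x*y - 7*y^2 + 10*x + 7*y - 14 is:
H = [[-2, -5], [-5, -14]]
Trace = -2 - 14 = -16
Determinant = -2*-14 - (-5)^2 = 3
Discriminant = (-16)^2 - 4*3 = 244.0
Eigenvalues: lambda_1 = -15.8102, lambda_2 = -0.1898
The function is concave.

1


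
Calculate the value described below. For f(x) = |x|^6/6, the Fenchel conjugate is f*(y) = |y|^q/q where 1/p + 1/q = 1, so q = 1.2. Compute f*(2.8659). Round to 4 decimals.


The conjugate exponent q satisfies 1/p + 1/q = 1.
p = 6, so q = 6/(6 - 1) = 1.2
|y|^q = 2.8659^1.2 = 3.5376
f*(2.8659) = 3.5376 / 1.2 = 2.948


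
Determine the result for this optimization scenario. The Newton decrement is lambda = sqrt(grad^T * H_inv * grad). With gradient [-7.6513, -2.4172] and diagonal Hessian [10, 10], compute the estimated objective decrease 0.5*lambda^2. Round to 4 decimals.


Step 1: H is diagonal, so H^(-1) * g = [-0.7651, -0.2417].
Step 2: g^T H^(-1) g = sum_i g_i^2 / H_ii
  = (-7.6513)^2/10 + (-2.4172)^2/10
  = 5.8542 + 0.5843 = 6.4385
Step 3: Objective decrease = 0.5 * g^T H^(-1) g = 3.2193


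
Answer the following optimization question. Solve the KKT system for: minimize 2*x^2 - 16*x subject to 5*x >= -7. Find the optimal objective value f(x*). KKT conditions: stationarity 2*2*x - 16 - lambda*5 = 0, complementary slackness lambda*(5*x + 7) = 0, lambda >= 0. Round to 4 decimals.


Step 1: Try lambda = 0 (constraint inactive).
Stationarity: 2*2*x - 16 = 0
x* = 16/(2*2) = 4.0
Check constraint: 5*4.0 = 20.0 >= -7 -- satisfied.
Step 2: Compute optimal value.
f(x*) = 2*4.0^2 - 16*4.0 = -32.0


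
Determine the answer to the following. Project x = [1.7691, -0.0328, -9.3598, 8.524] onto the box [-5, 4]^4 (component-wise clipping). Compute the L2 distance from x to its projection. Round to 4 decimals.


Project each component onto [-5, 4].
clip(1.7691) = 1.7691, clip(-0.0328) = -0.0328, clip(-9.3598) = -5.0, clip(8.524) = 4.0
Projection = [1.7691, -0.0328, -5.0, 4.0]
Squared diffs: [0.0, 0.0, 19.0079, 20.4666]
Distance = sqrt(39.4745) = 6.2829


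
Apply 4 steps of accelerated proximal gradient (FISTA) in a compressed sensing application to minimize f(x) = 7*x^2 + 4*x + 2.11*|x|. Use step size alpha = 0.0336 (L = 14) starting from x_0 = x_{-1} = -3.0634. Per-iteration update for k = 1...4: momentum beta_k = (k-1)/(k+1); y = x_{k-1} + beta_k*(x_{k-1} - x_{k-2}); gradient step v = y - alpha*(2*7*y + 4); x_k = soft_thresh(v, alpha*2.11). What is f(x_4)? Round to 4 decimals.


FISTA on f(x) = 7*x^2 + 4*x + 2.11*|x|
L = 14, alpha = 0.0336
Iteration 1: beta = 0.0, y = -3.0634 + 0.0*(-3.0634 + 3.0634) = -3.0634
  grad(y) = -38.8876, v = y - alpha*grad = -1.7568
  prox(v) = soft_thresh(-1.7568, 0.0709) = -1.6859
Iteration 2: beta = 0.3333, y = -1.6859 + 0.3333*(-1.6859 + 3.0634) = -1.2267
  grad(y) = -13.1739, v = y - alpha*grad = -0.7841
  prox(v) = soft_thresh(-0.7841, 0.0709) = -0.7132
Iteration 3: beta = 0.5, y = -0.7132 + 0.5*(-0.7132 + 1.6859) = -0.2268
  grad(y) = 0.8246, v = y - alpha*grad = -0.2545
  prox(v) = soft_thresh(-0.2545, 0.0709) = -0.1836
Iteration 4: beta = 0.6, y = -0.1836 + 0.6*(-0.1836 + 0.7132) = 0.1341
  grad(y) = 5.8774, v = y - alpha*grad = -0.0634
  prox(v) = soft_thresh(-0.0634, 0.0709) = 0.0
f(x_4) = 7*0.0^2 + 4*0.0 + 2.11*|0.0| = 0.0


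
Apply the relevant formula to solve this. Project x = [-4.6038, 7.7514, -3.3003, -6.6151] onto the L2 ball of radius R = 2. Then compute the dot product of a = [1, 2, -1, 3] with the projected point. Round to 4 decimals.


Step 1: Compute ||x|| (intermediates to 6 decimals).
||x|| = sqrt((-4.6038)^2 + 7.7514^2 + (-3.3003)^2 + (-6.6151)^2) = 11.658932
Step 2: Project.
Since ||x|| > R, scale = R/||x|| = 2/11.658932 = 0.171542, proj(x) = scale * x
proj(x) = [-0.789745, 1.329691, -0.56614, -1.134767]
Step 3: Dot product.
a^T * proj(x) = 1*(-0.789745) + 2*1.329691 - 1*(-0.56614) + 3*(-1.134767) = -0.9685


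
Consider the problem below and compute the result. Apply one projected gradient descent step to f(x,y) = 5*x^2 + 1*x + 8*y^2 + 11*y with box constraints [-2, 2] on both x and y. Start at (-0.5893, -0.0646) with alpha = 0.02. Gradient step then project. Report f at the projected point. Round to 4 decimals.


Step 1: Compute gradient at (-0.5893, -0.0646).
grad_x = 2*5*-0.5893 + 1 = -4.893
grad_y = 2*8*-0.0646 + 11 = 9.9664
Step 2: Gradient step.
x_raw = -0.5893 - 0.02*-4.893 = -0.4914
y_raw = -0.0646 - 0.02*9.9664 = -0.2639
Step 3: Project onto [-2, 2].
x_proj = clip(-0.4914) = -0.4914
y_proj = clip(-0.2639) = -0.2639
Step 4: Evaluate f.
f(-0.4914, -0.2639) = -1.6298


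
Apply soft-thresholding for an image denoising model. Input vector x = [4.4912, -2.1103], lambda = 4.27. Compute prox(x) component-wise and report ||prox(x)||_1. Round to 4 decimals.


Soft-thresholding with lambda = 4.27:
prox(4.4912) = sign(4.4912)*max(|4.4912| - 4.27, 0) = 0.2212
prox(-2.1103) = sign(-2.1103)*max(|-2.1103| - 4.27, 0) = 0.0
prox(x) = [0.2212, 0.0]
||prox(x)||_1 = 0.2212 + 0.0 = 0.2212


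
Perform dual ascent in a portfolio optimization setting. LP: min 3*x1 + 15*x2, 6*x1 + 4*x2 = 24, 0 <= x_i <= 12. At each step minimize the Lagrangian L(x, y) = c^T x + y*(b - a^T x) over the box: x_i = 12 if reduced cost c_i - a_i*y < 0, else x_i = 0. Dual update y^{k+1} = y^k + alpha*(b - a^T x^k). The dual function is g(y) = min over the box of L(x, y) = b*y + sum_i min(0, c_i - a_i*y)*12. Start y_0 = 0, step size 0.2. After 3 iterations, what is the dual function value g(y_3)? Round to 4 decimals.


Dual ascent for LP: min 3*x1 + 15*x2, 6*x1 + 4*x2 = 24, 0 <= x_i <= 12
Step 1: y^k = 0.0, reduced costs: (3.0, 15.0)
  x^k = (0.0, 0.0), subgradient = b - a^T x = 24.0
  y^{k+1} = 0.0 + 0.2*24.0 = 4.8
Step 2: y^k = 4.8, reduced costs: (-25.8, -4.2)
  x^k = (12.0, 12.0), subgradient = b - a^T x = -96.0
  y^{k+1} = 4.8 + 0.2*-96.0 = -14.4
Step 3: y^k = -14.4, reduced costs: (89.4, 72.6)
  x^k = (0.0, 0.0), subgradient = b - a^T x = 24.0
  y^{k+1} = -14.4 + 0.2*24.0 = -9.6
Dual objective at y_3 = -9.6: reduced costs (60.6, 53.4), box minimizer x = (0.0, 0.0)
g(y_3) = b*y + (c1 - a1*y)*x1 + (c2 - a2*y)*x2 = 24*(-9.6) + 60.6*0.0 + 53.4*0.0 = -230.4 + 0.0 + 0.0 = -230.4


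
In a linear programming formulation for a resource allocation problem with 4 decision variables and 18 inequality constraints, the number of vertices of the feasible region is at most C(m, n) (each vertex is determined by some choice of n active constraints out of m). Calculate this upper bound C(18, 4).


Each vertex corresponds to some choice of n active constraints out of m, so the number of vertices is at most C(m, n) = m! / (n!(m-n)!).
m = 18, n = 4
Numerator: 18 * 17 * 16 * 15
Denominator: 4! = 24
C(18, 4) = 3060


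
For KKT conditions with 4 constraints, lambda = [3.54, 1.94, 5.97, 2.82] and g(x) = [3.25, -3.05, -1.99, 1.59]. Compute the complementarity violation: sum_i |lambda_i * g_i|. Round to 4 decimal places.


KKT complementary slackness check:
lambda_1 * g_1 = 3.54 * 3.25 = 11.505
lambda_2 * g_2 = 1.94 * -3.05 = -5.917
lambda_3 * g_3 = 5.97 * -1.99 = -11.8803
lambda_4 * g_4 = 2.82 * 1.59 = 4.4838
Total violation = 11.505 + 5.917 + 11.8803 + 4.4838 = 33.7861


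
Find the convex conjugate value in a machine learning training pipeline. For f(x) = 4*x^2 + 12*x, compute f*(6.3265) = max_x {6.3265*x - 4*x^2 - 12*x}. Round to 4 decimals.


f*(y) = sup_x {y*x - a*x^2 - b*x} = sup_x {(y-b)*x - a*x^2}
FOC: (y - b) - 2a*x = 0 => x* = (y - b)/(2a)
x* = (6.3265 - 12)/(2*4) = -0.7092
f*(6.3265) = (y-b)^2/(4a) = (6.3265 - 12)^2/(4*4)
= 32.1886/16 = 2.0118


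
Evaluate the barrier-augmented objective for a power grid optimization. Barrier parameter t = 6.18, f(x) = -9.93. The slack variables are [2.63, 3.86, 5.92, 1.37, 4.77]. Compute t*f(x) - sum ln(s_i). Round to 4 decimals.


Step 1: Compute log-barrier.
ln values: [0.967, 1.3507, 1.7783, 0.3148, 1.5623]
phi = -(0.967 + 1.3507 + 1.7783 + 0.3148 + 1.5623) = -5.9731
Step 2: Compute augmented objective.
t*f(x) = 6.18*-9.93 = -61.3674
Total = -61.3674 - 5.9731 = -67.3405


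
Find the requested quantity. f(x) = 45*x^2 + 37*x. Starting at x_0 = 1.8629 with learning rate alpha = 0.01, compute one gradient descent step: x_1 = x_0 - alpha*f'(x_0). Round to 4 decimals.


We compute the gradient at x_0 and apply the update.
f'(x) = 90*x + 37
f'(1.8629) = 90*1.8629 + 37 = 204.661
x_1 = 1.8629 - 0.01*204.661 = -0.1837


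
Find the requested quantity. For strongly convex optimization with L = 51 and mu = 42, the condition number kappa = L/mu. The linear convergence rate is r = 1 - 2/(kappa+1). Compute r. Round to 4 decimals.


Step 1: Compute the condition number.
kappa = L/mu = 51/42 = 1.2143
Step 2: Compute the convergence rate.
r = 1 - 2/(kappa + 1) = 1 - 2*mu/(L + mu) = (L - mu)/(L + mu) = 9/93 = 0.0968


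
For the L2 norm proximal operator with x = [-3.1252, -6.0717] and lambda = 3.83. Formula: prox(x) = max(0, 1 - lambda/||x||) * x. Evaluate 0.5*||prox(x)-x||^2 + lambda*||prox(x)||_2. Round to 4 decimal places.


Step 1: Compute ||x||.
||x|| = 6.8288
Step 2: Compute scaling factor.
scale = max(0, 1 - 3.83/6.8288) = 0.4391
Step 3: prox(x) = [-1.3724, -2.6663]
||prox(x)|| = 2.9988
Step 4: Proximal objective.
0.5*||prox-x||^2 = 7.3345
lambda*||prox|| = 11.4854
Total = 18.8198


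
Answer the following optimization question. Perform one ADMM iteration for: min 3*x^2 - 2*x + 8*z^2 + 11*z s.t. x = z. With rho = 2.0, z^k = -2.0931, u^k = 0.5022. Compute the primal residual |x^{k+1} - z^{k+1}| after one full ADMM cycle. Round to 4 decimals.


ADMM iteration with rho = 2.0, z^k = -2.0931, u^k = 0.5022
Step 1: x-update.
Minimize 3*x^2 - 2*x + (2.0/2)*(x + 2.0931 + 0.5022)^2
FOC: (2*3 + 2.0)*x = 2 + 2.0*(-2.0931 - 0.5022)
x^{k+1} = -0.3988
Step 2: z-update.
Minimize 8*z^2 + 11*z + (2.0/2)*(-0.3988 - z + 0.5022)^2
FOC: (2*8 + 2.0)*z = -11 + 2.0*(-0.3988 + 0.5022)
z^{k+1} = -0.5996
Step 3: u-update.
u^{k+1} = 0.5022 - 0.3988 + 0.5996 = 0.703
Step 4: Primal residual = |-0.3988 + 0.5996| = 0.2008


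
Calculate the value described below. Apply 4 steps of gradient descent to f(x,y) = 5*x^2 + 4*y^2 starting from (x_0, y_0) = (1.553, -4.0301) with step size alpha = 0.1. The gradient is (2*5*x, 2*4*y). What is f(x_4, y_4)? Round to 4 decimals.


Gradient descent on f(x,y) = 5*x^2 + 4*y^2.
Starting point: (1.553, -4.0301), alpha = 0.1
Step 1: grad_x = 2*5*1.553 = 15.53, grad_y = 2*4*-4.0301 = -32.2408
  x_1 = 1.553 - 0.1*15.53 = 0.0
  y_1 = -4.0301 - 0.1*-32.2408 = -0.806
Step 2: grad_x = 2*5*0.0 = 0.0, grad_y = 2*4*-0.806 = -6.4482
  x_2 = 0.0 - 0.1*0.0 = 0.0
  y_2 = -0.806 - 0.1*-6.4482 = -0.1612
Step 3: grad_x = 2*5*0.0 = 0.0, grad_y = 2*4*-0.1612 = -1.2896
  x_3 = 0.0 - 0.1*0.0 = 0.0
  y_3 = -0.1612 - 0.1*-1.2896 = -0.0322
Step 4: grad_x = 2*5*0.0 = 0.0, grad_y = 2*4*-0.0322 = -0.2579
  x_4 = 0.0 - 0.1*0.0 = 0.0
  y_4 = -0.0322 - 0.1*-0.2579 = -0.0064
f(0.0, -0.0064) = 5*0.0^2 + 4*(-0.0064)^2 = 0.0002


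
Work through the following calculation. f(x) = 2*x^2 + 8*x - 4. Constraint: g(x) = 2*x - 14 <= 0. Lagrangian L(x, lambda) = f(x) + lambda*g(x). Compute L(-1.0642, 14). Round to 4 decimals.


Step 1: Evaluate f(x).
f(-1.0642) = 2*(-1.0642)^2 + 8*(-1.0642) - 4 = -10.2486
Step 2: Evaluate g(x).
g(-1.0642) = 2*-1.0642 - 14 = -16.1284
Step 3: Compute Lagrangian.
L = -10.2486 + 14*-16.1284 = -236.0462


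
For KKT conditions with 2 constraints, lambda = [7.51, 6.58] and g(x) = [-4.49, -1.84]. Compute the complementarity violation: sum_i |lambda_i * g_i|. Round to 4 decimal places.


KKT complementary slackness check:
lambda_1 * g_1 = 7.51 * -4.49 = -33.7199
lambda_2 * g_2 = 6.58 * -1.84 = -12.1072
Total violation = 33.7199 + 12.1072 = 45.8271


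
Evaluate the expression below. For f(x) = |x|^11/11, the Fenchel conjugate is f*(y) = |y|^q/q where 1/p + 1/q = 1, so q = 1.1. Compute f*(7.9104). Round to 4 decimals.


The conjugate exponent q satisfies 1/p + 1/q = 1.
p = 11, so q = 11/(11 - 1) = 1.1
|y|^q = 7.9104^1.1 = 9.7279
f*(7.9104) = 9.7279 / 1.1 = 8.8435


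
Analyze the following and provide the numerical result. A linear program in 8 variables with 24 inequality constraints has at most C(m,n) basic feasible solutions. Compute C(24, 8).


Each vertex corresponds to some choice of n active constraints out of m, so the number of vertices is at most C(m, n) = m! / (n!(m-n)!).
m = 24, n = 8
Numerator: 24 * 23 * 22 * 21 * 20 * 19 * 18 * 17
Denominator: 8! = 40320
C(24, 8) = 735471


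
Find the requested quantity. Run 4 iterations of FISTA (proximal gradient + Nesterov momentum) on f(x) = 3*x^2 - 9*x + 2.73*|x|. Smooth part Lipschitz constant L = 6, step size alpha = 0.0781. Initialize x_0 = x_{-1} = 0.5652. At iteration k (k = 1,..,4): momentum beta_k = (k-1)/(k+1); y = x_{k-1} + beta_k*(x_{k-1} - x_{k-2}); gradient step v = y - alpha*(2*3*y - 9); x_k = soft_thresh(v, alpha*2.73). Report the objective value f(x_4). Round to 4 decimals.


FISTA on f(x) = 3*x^2 - 9*x + 2.73*|x|
L = 6, alpha = 0.0781
Iteration 1: beta = 0.0, y = 0.5652 + 0.0*(0.5652 - 0.5652) = 0.5652
  grad(y) = -5.6088, v = y - alpha*grad = 1.0032
  prox(v) = soft_thresh(1.0032, 0.2132) = 0.79
Iteration 2: beta = 0.3333, y = 0.79 + 0.3333*(0.79 - 0.5652) = 0.865
  grad(y) = -3.8101, v = y - alpha*grad = 1.1625
  prox(v) = soft_thresh(1.1625, 0.2132) = 0.9493
Iteration 3: beta = 0.5, y = 0.9493 + 0.5*(0.9493 - 0.79) = 1.029
  grad(y) = -2.8261, v = y - alpha*grad = 1.2497
  prox(v) = soft_thresh(1.2497, 0.2132) = 1.0365
Iteration 4: beta = 0.6, y = 1.0365 + 0.6*(1.0365 - 0.9493) = 1.0888
  grad(y) = -2.4673, v = y - alpha*grad = 1.2815
  prox(v) = soft_thresh(1.2815, 0.2132) = 1.0683
f(x_4) = 3*1.0683^2 - 9*1.0683 + 2.73*|1.0683| = -3.2745


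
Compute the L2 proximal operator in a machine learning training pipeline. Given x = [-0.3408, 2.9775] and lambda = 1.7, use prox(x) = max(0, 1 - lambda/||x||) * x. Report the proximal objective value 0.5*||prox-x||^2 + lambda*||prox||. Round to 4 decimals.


Step 1: Compute ||x||.
||x|| = 2.9969
Step 2: Compute scaling factor.
scale = max(0, 1 - 1.7/2.9969) = 0.4328
Step 3: prox(x) = [-0.1475, 1.2885]
||prox(x)|| = 1.2969
Step 4: Proximal objective.
0.5*||prox-x||^2 = 1.445
lambda*||prox|| = 2.2047
Total = 3.6498


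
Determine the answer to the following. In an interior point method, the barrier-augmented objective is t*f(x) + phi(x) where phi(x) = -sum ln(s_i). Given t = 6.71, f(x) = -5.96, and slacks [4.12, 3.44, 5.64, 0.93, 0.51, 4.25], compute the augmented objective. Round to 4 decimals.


Step 1: Compute log-barrier.
ln values: [1.4159, 1.2355, 1.7299, -0.0726, -0.6733, 1.4469]
phi = -(1.4159 + 1.2355 + 1.7299 - 0.0726 - 0.6733 + 1.4469) = -5.0822
Step 2: Compute augmented objective.
t*f(x) = 6.71*-5.96 = -39.9916
Total = -39.9916 - 5.0822 = -45.0738


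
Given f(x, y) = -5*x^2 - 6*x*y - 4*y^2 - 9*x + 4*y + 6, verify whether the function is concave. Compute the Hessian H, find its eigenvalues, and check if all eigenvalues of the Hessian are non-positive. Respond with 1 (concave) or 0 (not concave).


The Hessian of f(x,y) = -5*x^2 - 6*x*y - 4*y^2 - 9*x + 4*y + 6 is:
H = [[-10, -6], [-6, -8]]
Trace = -10 - 8 = -18
Determinant = -10*-8 - (-6)^2 = 44
Discriminant = (-18)^2 - 4*44 = 148.0
Eigenvalues: lambda_1 = -15.0828, lambda_2 = -2.9172
The function is concave.

1


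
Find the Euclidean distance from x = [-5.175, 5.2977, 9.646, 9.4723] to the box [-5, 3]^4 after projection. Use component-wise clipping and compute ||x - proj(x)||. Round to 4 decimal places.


Project each component onto [-5, 3].
clip(-5.175) = -5.0, clip(5.2977) = 3.0, clip(9.646) = 3.0, clip(9.4723) = 3.0
Projection = [-5.0, 3.0, 3.0, 3.0]
Squared diffs: [0.0306, 5.2794, 44.1693, 41.8907]
Distance = sqrt(91.37) = 9.5588


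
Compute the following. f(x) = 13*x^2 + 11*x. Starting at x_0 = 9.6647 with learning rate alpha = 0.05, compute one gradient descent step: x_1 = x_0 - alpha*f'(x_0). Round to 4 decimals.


We compute the gradient at x_0 and apply the update.
f'(x) = 26*x + 11
f'(9.6647) = 26*9.6647 + 11 = 262.2822
x_1 = 9.6647 - 0.05*262.2822 = -3.4494


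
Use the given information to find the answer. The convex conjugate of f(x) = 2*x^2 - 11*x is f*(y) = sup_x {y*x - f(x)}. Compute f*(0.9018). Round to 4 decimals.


f*(y) = sup_x {y*x - a*x^2 - b*x} = sup_x {(y-b)*x - a*x^2}
FOC: (y - b) - 2a*x = 0 => x* = (y - b)/(2a)
x* = (0.9018 + 11)/(2*2) = 2.9755
f*(0.9018) = (y-b)^2/(4a) = (0.9018 + 11)^2/(4*2)
= 141.6528/8 = 17.7066


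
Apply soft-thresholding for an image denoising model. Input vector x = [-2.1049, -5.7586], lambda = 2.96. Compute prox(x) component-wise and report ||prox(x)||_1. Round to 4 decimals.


Soft-thresholding with lambda = 2.96:
prox(-2.1049) = sign(-2.1049)*max(|-2.1049| - 2.96, 0) = 0.0
prox(-5.7586) = sign(-5.7586)*max(|-5.7586| - 2.96, 0) = -2.7986
prox(x) = [0.0, -2.7986]
||prox(x)||_1 = 0.0 + 2.7986 = 2.7986


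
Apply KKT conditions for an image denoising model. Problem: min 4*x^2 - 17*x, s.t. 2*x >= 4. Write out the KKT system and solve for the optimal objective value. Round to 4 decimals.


Step 1: Try lambda = 0 (constraint inactive).
Stationarity: 2*4*x - 17 = 0
x* = 17/(2*4) = 2.125
Check constraint: 2*2.125 = 4.25 >= 4 -- satisfied.
Step 2: Compute optimal value.
f(x*) = 4*2.125^2 - 17*2.125 = -18.0625


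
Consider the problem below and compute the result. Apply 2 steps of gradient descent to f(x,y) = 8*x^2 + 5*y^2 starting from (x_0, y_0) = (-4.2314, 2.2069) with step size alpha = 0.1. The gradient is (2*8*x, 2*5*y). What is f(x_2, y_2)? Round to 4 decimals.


Gradient descent on f(x,y) = 8*x^2 + 5*y^2.
Starting point: (-4.2314, 2.2069), alpha = 0.1
Step 1: grad_x = 2*8*-4.2314 = -67.7024, grad_y = 2*5*2.2069 = 22.069
  x_1 = -4.2314 - 0.1*-67.7024 = 2.5388
  y_1 = 2.2069 - 0.1*22.069 = -0.0
Step 2: grad_x = 2*8*2.5388 = 40.6214, grad_y = 2*5*-0.0 = -0.0
  x_2 = 2.5388 - 0.1*40.6214 = -1.5233
  y_2 = -0.0 - 0.1*-0.0 = 0.0
f(-1.5233, 0.0) = 8*(-1.5233)^2 + 5*0.0^2 = 18.5636


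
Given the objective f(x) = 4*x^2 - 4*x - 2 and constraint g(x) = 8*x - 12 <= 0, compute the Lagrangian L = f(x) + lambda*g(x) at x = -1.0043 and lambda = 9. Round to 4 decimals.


Step 1: Evaluate f(x).
f(-1.0043) = 4*(-1.0043)^2 - 4*(-1.0043) - 2 = 6.0517
Step 2: Evaluate g(x).
g(-1.0043) = 8*-1.0043 - 12 = -20.0344
Step 3: Compute Lagrangian.
L = 6.0517 + 9*-20.0344 = -174.2579


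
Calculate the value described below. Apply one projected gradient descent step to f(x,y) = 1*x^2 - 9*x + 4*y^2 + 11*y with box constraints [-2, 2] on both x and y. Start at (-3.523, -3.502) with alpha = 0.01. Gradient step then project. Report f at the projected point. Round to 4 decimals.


Step 1: Compute gradient at (-3.523, -3.502).
grad_x = 2*1*-3.523 - 9 = -16.046
grad_y = 2*4*-3.502 + 11 = -17.016
Step 2: Gradient step.
x_raw = -3.523 - 0.01*-16.046 = -3.3625
y_raw = -3.502 - 0.01*-17.016 = -3.3318
Step 3: Project onto [-2, 2].
x_proj = clip(-3.3625) = -2.0
y_proj = clip(-3.3318) = -2.0
Step 4: Evaluate f.
f(-2.0, -2.0) = 16.0


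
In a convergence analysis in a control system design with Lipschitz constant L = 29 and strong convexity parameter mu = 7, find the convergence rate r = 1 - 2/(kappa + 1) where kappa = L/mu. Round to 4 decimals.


Step 1: Compute the condition number.
kappa = L/mu = 29/7 = 4.1429
Step 2: Compute the convergence rate.
r = 1 - 2/(kappa + 1) = 1 - 2*mu/(L + mu) = (L - mu)/(L + mu) = 22/36 = 0.6111


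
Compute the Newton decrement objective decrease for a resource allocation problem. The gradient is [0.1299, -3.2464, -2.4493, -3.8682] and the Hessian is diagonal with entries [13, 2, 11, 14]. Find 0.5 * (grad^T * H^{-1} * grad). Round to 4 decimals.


Step 1: H is diagonal, so H^(-1) * g = [0.01, -1.6232, -0.2227, -0.2763].
Step 2: g^T H^(-1) g = sum_i g_i^2 / H_ii
  = (0.1299)^2/13 + (-3.2464)^2/2 + (-2.4493)^2/11 + (-3.8682)^2/14
  = 0.0013 + 5.2696 + 0.5454 + 1.0688 = 6.885
Step 3: Objective decrease = 0.5 * g^T H^(-1) g = 3.4425


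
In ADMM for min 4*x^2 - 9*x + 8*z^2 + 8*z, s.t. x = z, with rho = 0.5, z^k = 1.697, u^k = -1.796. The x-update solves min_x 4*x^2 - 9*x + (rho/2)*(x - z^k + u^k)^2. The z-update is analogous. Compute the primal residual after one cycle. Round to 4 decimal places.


ADMM iteration with rho = 0.5, z^k = 1.697, u^k = -1.796
Step 1: x-update.
Minimize 4*x^2 - 9*x + (0.5/2)*(x - 1.697 - 1.796)^2
FOC: (2*4 + 0.5)*x = 9 + 0.5*(1.697 + 1.796)
x^{k+1} = 1.2643
Step 2: z-update.
Minimize 8*z^2 + 8*z + (0.5/2)*(1.2643 - z - 1.796)^2
FOC: (2*8 + 0.5)*z = -8 + 0.5*(1.2643 - 1.796)
z^{k+1} = -0.501
Step 3: u-update.
u^{k+1} = -1.796 + 1.2643 + 0.501 = -0.0307
Step 4: Primal residual = |1.2643 + 0.501| = 1.7653


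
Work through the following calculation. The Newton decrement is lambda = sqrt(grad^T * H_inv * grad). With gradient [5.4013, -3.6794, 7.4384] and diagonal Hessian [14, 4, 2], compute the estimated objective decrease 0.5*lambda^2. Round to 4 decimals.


Step 1: H is diagonal, so H^(-1) * g = [0.3858, -0.9199, 3.7192].
Step 2: g^T H^(-1) g = sum_i g_i^2 / H_ii
  = (5.4013)^2/14 + (-3.6794)^2/4 + (7.4384)^2/2
  = 2.0839 + 3.3845 + 27.6649 = 33.1333
Step 3: Objective decrease = 0.5 * g^T H^(-1) g = 16.5666


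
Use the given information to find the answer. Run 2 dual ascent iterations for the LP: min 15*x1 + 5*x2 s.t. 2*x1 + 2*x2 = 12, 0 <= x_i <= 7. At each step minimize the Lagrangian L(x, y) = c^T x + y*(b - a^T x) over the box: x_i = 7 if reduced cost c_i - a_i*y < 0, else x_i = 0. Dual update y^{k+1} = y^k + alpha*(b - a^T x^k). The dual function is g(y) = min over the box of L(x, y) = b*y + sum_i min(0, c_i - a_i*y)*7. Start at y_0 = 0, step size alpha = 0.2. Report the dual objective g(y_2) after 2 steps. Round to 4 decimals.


Dual ascent for LP: min 15*x1 + 5*x2, 2*x1 + 2*x2 = 12, 0 <= x_i <= 7
Step 1: y^k = 0.0, reduced costs: (15.0, 5.0)
  x^k = (0.0, 0.0), subgradient = b - a^T x = 12.0
  y^{k+1} = 0.0 + 0.2*12.0 = 2.4
Step 2: y^k = 2.4, reduced costs: (10.2, 0.2)
  x^k = (0.0, 0.0), subgradient = b - a^T x = 12.0
  y^{k+1} = 2.4 + 0.2*12.0 = 4.8
Dual objective at y_2 = 4.8: reduced costs (5.4, -4.6), box minimizer x = (0.0, 7.0)
g(y_2) = b*y + (c1 - a1*y)*x1 + (c2 - a2*y)*x2 = 12*4.8 + 5.4*0.0 + (-4.6)*7.0 = 57.6 + 0.0 - 32.2 = 25.4


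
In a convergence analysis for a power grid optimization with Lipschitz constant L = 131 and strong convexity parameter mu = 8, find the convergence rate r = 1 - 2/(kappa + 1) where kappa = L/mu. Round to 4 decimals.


Step 1: Compute the condition number.
kappa = L/mu = 131/8 = 16.375
Step 2: Compute the convergence rate.
r = 1 - 2/(kappa + 1) = 1 - 2*mu/(L + mu) = (L - mu)/(L + mu) = 123/139 = 0.8849


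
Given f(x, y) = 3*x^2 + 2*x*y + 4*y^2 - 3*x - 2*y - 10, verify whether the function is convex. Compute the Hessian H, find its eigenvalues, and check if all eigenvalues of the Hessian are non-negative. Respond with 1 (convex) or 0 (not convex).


The Hessian of f(x,y) = 3*x^2 + 2*x*y + 4*y^2 - 3*x - 2*y - 10 is:
H = [[6, 2], [2, 8]]
Trace = 6 + 8 = 14
Determinant = 6*8 - (2)^2 = 44
Discriminant = (14)^2 - 4*44 = 20.0
Eigenvalues: lambda_1 = 4.7639, lambda_2 = 9.2361
The function is convex.

1


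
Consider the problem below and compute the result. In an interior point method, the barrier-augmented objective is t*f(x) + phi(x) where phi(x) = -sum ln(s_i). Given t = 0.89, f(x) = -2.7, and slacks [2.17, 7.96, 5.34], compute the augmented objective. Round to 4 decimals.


Step 1: Compute log-barrier.
ln values: [0.7747, 2.0744, 1.6752]
phi = -(0.7747 + 2.0744 + 1.6752) = -4.5244
Step 2: Compute augmented objective.
t*f(x) = 0.89*-2.7 = -2.403
Total = -2.403 - 4.5244 = -6.9274


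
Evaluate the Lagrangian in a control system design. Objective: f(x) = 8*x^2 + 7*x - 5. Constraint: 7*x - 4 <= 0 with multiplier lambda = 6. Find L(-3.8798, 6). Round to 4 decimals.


Step 1: Evaluate f(x).
f(-3.8798) = 8*(-3.8798)^2 + 7*(-3.8798) - 5 = 88.2642
Step 2: Evaluate g(x).
g(-3.8798) = 7*-3.8798 - 4 = -31.1586
Step 3: Compute Lagrangian.
L = 88.2642 + 6*-31.1586 = -98.6874


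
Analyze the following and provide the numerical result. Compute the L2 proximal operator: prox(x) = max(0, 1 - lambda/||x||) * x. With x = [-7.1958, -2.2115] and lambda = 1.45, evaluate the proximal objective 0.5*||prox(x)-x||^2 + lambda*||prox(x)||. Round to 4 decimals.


Step 1: Compute ||x||.
||x|| = 7.528
Step 2: Compute scaling factor.
scale = max(0, 1 - 1.45/7.528) = 0.8074
Step 3: prox(x) = [-5.8098, -1.7855]
||prox(x)|| = 6.078
Step 4: Proximal objective.
0.5*||prox-x||^2 = 1.0513
lambda*||prox|| = 8.8131
Total = 9.8643


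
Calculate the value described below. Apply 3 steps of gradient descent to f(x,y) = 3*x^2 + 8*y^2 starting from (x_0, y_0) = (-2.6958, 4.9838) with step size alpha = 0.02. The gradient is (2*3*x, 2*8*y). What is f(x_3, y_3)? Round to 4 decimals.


Gradient descent on f(x,y) = 3*x^2 + 8*y^2.
Starting point: (-2.6958, 4.9838), alpha = 0.02
Step 1: grad_x = 2*3*-2.6958 = -16.1748, grad_y = 2*8*4.9838 = 79.7408
  x_1 = -2.6958 - 0.02*-16.1748 = -2.3723
  y_1 = 4.9838 - 0.02*79.7408 = 3.389
Step 2: grad_x = 2*3*-2.3723 = -14.2338, grad_y = 2*8*3.389 = 54.2237
  x_2 = -2.3723 - 0.02*-14.2338 = -2.0876
  y_2 = 3.389 - 0.02*54.2237 = 2.3045
Step 3: grad_x = 2*3*-2.0876 = -12.5258, grad_y = 2*8*2.3045 = 36.8721
  x_3 = -2.0876 - 0.02*-12.5258 = -1.8371
  y_3 = 2.3045 - 0.02*36.8721 = 1.5671
f(-1.8371, 1.5671) = 3*(-1.8371)^2 + 8*1.5671^2 = 29.7705


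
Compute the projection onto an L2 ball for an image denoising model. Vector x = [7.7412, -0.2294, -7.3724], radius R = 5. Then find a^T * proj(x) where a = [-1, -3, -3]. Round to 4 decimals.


Step 1: Compute ||x|| (intermediates to 6 decimals).
||x|| = sqrt(7.7412^2 + (-0.2294)^2 + (-7.3724)^2) = 10.692571
Step 2: Project.
Since ||x|| > R, scale = R/||x|| = 5/10.692571 = 0.467614, proj(x) = scale * x
proj(x) = [3.619893, -0.107271, -3.447437]
Step 3: Dot product.
a^T * proj(x) = -1*3.619893 - 3*(-0.107271) - 3*(-3.447437) = 7.0442


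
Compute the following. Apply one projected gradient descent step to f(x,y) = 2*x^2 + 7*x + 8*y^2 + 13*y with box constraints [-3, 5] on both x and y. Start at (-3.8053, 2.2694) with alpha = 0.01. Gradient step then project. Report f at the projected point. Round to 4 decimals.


Step 1: Compute gradient at (-3.8053, 2.2694).
grad_x = 2*2*-3.8053 + 7 = -8.2212
grad_y = 2*8*2.2694 + 13 = 49.3104
Step 2: Gradient step.
x_raw = -3.8053 - 0.01*-8.2212 = -3.7231
y_raw = 2.2694 - 0.01*49.3104 = 1.7763
Step 3: Project onto [-3, 5].
x_proj = clip(-3.7231) = -3.0
y_proj = clip(1.7763) = 1.7763
Step 4: Evaluate f.
f(-3.0, 1.7763) = 45.3337


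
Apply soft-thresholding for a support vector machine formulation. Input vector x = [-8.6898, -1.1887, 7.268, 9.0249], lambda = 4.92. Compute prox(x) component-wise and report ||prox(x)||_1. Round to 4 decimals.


Soft-thresholding with lambda = 4.92:
prox(-8.6898) = sign(-8.6898)*max(|-8.6898| - 4.92, 0) = -3.7698
prox(-1.1887) = sign(-1.1887)*max(|-1.1887| - 4.92, 0) = 0.0
prox(7.268) = sign(7.268)*max(|7.268| - 4.92, 0) = 2.348
prox(9.0249) = sign(9.0249)*max(|9.0249| - 4.92, 0) = 4.1049
prox(x) = [-3.7698, 0.0, 2.348, 4.1049]
||prox(x)||_1 = 3.7698 + 0.0 + 2.348 + 4.1049 = 10.2227


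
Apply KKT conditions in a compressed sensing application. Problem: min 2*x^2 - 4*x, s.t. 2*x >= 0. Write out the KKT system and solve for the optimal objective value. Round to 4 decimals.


Step 1: Try lambda = 0 (constraint inactive).
Stationarity: 2*2*x - 4 = 0
x* = 4/(2*2) = 1.0
Check constraint: 2*1.0 = 2.0 >= 0 -- satisfied.
Step 2: Compute optimal value.
f(x*) = 2*1.0^2 - 4*1.0 = -2.0


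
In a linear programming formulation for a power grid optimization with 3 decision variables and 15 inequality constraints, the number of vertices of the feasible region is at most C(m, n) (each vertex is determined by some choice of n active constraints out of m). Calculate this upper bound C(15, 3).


Each vertex corresponds to some choice of n active constraints out of m, so the number of vertices is at most C(m, n) = m! / (n!(m-n)!).
m = 15, n = 3
Numerator: 15 * 14 * 13
Denominator: 3! = 6
C(15, 3) = 455


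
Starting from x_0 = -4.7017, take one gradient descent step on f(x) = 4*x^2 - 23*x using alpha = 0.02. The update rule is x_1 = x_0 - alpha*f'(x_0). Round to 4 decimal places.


We compute the gradient at x_0 and apply the update.
f'(x) = 8*x - 23
f'(-4.7017) = 8*-4.7017 - 23 = -60.6136
x_1 = -4.7017 - 0.02*-60.6136 = -3.4894


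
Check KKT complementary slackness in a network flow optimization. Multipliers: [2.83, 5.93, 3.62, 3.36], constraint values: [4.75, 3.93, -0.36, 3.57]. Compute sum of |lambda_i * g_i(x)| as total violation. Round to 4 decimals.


KKT complementary slackness check:
lambda_1 * g_1 = 2.83 * 4.75 = 13.4425
lambda_2 * g_2 = 5.93 * 3.93 = 23.3049
lambda_3 * g_3 = 3.62 * -0.36 = -1.3032
lambda_4 * g_4 = 3.36 * 3.57 = 11.9952
Total violation = 13.4425 + 23.3049 + 1.3032 + 11.9952 = 50.0458


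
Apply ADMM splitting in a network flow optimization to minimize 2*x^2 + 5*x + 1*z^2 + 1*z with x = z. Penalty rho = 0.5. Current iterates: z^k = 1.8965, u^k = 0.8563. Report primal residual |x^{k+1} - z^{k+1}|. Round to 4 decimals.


ADMM iteration with rho = 0.5, z^k = 1.8965, u^k = 0.8563
Step 1: x-update.
Minimize 2*x^2 + 5*x + (0.5/2)*(x - 1.8965 + 0.8563)^2
FOC: (2*2 + 0.5)*x = -5 + 0.5*(1.8965 - 0.8563)
x^{k+1} = -0.9955
Step 2: z-update.
Minimize 1*z^2 + 1*z + (0.5/2)*(-0.9955 - z + 0.8563)^2
FOC: (2*1 + 0.5)*z = -1 + 0.5*(-0.9955 + 0.8563)
z^{k+1} = -0.4278
Step 3: u-update.
u^{k+1} = 0.8563 - 0.9955 + 0.4278 = 0.2886
Step 4: Primal residual = |-0.9955 + 0.4278| = 0.5677


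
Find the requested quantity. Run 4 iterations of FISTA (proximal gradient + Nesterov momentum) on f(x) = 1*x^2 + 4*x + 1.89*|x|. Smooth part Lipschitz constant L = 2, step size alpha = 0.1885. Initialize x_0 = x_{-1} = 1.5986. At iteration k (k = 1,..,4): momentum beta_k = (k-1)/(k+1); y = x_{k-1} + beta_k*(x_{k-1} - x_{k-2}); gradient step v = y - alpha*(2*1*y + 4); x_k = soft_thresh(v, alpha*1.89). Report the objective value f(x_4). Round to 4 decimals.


FISTA on f(x) = 1*x^2 + 4*x + 1.89*|x|
L = 2, alpha = 0.1885
Iteration 1: beta = 0.0, y = 1.5986 + 0.0*(1.5986 - 1.5986) = 1.5986
  grad(y) = 7.1972, v = y - alpha*grad = 0.2419
  prox(v) = soft_thresh(0.2419, 0.3563) = 0.0
Iteration 2: beta = 0.3333, y = 0.0 + 0.3333*(0.0 - 1.5986) = -0.5329
  grad(y) = 2.9343, v = y - alpha*grad = -1.086
  prox(v) = soft_thresh(-1.086, 0.3563) = -0.7297
Iteration 3: beta = 0.5, y = -0.7297 + 0.5*(-0.7297 - 0.0) = -1.0946
  grad(y) = 1.8109, v = y - alpha*grad = -1.4359
  prox(v) = soft_thresh(-1.4359, 0.3563) = -1.0796
Iteration 4: beta = 0.6, y = -1.0796 + 0.6*(-1.0796 + 0.7297) = -1.2896
  grad(y) = 1.4208, v = y - alpha*grad = -1.5574
  prox(v) = soft_thresh(-1.5574, 0.3563) = -1.2012
f(x_4) = 1*(-1.2012)^2 + 4*(-1.2012) + 1.89*|-1.2012| = -1.0917


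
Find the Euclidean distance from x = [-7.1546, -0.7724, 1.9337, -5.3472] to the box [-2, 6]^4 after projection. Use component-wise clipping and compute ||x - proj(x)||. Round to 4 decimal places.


Project each component onto [-2, 6].
clip(-7.1546) = -2.0, clip(-0.7724) = -0.7724, clip(1.9337) = 1.9337, clip(-5.3472) = -2.0
Projection = [-2.0, -0.7724, 1.9337, -2.0]
Squared diffs: [26.5699, 0.0, 0.0, 11.2037]
Distance = sqrt(37.7736) = 6.146


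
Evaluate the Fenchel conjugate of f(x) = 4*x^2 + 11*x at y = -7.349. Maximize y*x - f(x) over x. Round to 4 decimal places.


f*(y) = sup_x {y*x - a*x^2 - b*x} = sup_x {(y-b)*x - a*x^2}
FOC: (y - b) - 2a*x = 0 => x* = (y - b)/(2a)
x* = (-7.349 - 11)/(2*4) = -2.2936
f*(-7.349) = (y-b)^2/(4a) = (-7.349 - 11)^2/(4*4)
= 336.6858/16 = 21.0429


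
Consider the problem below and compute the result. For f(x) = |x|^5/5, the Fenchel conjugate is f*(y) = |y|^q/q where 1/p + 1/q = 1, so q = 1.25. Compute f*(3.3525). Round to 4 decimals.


The conjugate exponent q satisfies 1/p + 1/q = 1.
p = 5, so q = 5/(5 - 1) = 1.25
|y|^q = 3.3525^1.25 = 4.5364
f*(3.3525) = 4.5364 / 1.25 = 3.6291


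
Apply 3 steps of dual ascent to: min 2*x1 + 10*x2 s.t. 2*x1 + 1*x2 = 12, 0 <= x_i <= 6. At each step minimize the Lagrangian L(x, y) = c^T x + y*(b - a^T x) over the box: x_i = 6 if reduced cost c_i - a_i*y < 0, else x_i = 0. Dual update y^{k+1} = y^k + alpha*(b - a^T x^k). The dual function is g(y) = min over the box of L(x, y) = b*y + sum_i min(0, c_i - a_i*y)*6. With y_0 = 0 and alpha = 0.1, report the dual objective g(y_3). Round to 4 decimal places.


Dual ascent for LP: min 2*x1 + 10*x2, 2*x1 + 1*x2 = 12, 0 <= x_i <= 6
Step 1: y^k = 0.0, reduced costs: (2.0, 10.0)
  x^k = (0.0, 0.0), subgradient = b - a^T x = 12.0
  y^{k+1} = 0.0 + 0.1*12.0 = 1.2
Step 2: y^k = 1.2, reduced costs: (-0.4, 8.8)
  x^k = (6.0, 0.0), subgradient = b - a^T x = 0.0
  y^{k+1} = 1.2 + 0.1*0.0 = 1.2
Step 3: y^k = 1.2, reduced costs: (-0.4, 8.8)
  x^k = (6.0, 0.0), subgradient = b - a^T x = 0.0
  y^{k+1} = 1.2 + 0.1*0.0 = 1.2
Dual objective at y_3 = 1.2: reduced costs (-0.4, 8.8), box minimizer x = (6.0, 0.0)
g(y_3) = b*y + (c1 - a1*y)*x1 + (c2 - a2*y)*x2 = 12*1.2 + (-0.4)*6.0 + 8.8*0.0 = 14.4 - 2.4 + 0.0 = 12.0


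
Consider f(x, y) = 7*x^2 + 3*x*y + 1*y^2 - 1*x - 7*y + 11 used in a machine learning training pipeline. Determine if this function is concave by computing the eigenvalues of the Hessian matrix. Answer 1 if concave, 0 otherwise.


The Hessian of f(x,y) = 7*x^2 + 3*x*y + 1*y^2 - 1*x - 7*y + 11 is:
H = [[14, 3], [3, 2]]
Trace = 14 + 2 = 16
Determinant = 14*2 - (3)^2 = 19
Discriminant = (16)^2 - 4*19 = 180.0
Eigenvalues: lambda_1 = 1.2918, lambda_2 = 14.7082
The function is not concave.

0


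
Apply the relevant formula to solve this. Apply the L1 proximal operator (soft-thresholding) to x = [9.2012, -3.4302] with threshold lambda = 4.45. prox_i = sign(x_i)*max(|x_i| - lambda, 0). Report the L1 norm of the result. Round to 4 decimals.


Soft-thresholding with lambda = 4.45:
prox(9.2012) = sign(9.2012)*max(|9.2012| - 4.45, 0) = 4.7512
prox(-3.4302) = sign(-3.4302)*max(|-3.4302| - 4.45, 0) = 0.0
prox(x) = [4.7512, 0.0]
||prox(x)||_1 = 4.7512 + 0.0 = 4.7512


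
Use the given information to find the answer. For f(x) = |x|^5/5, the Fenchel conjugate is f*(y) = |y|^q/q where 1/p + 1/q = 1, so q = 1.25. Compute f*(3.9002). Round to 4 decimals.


The conjugate exponent q satisfies 1/p + 1/q = 1.
p = 5, so q = 5/(5 - 1) = 1.25
|y|^q = 3.9002^1.25 = 5.481
f*(3.9002) = 5.481 / 1.25 = 4.3848


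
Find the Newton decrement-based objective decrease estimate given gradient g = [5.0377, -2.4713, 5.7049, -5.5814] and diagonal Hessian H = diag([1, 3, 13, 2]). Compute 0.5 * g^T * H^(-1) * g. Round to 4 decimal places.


Step 1: H is diagonal, so H^(-1) * g = [5.0377, -0.8238, 0.4388, -2.7907].
Step 2: g^T H^(-1) g = sum_i g_i^2 / H_ii
  = (5.0377)^2/1 + (-2.4713)^2/3 + (5.7049)^2/13 + (-5.5814)^2/2
  = 25.3784 + 2.0358 + 2.5035 + 15.576 = 45.4937
Step 3: Objective decrease = 0.5 * g^T H^(-1) g = 22.7469
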